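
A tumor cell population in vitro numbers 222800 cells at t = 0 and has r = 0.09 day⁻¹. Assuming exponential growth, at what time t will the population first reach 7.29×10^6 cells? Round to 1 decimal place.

38.8 days

Set N₀·e^(rt) = 7.29×10^6: e^(0.09·t) = 7.29×10^6/222800 = 32.72.
0.09·t = ln(32.72) = 3.488, so t = 3.488/0.09 = 38.755.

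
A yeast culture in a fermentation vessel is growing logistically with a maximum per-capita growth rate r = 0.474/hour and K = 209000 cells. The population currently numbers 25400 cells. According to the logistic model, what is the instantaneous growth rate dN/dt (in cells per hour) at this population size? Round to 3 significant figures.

dN/dt = rN(1 − N/K) = 0.474 × 25400 × (1 − 25400/209000).
1 − 25400/209000 = 0.87847; dN/dt = 0.474 × 25400 × 0.87847 = 10576.

10600 cells per hour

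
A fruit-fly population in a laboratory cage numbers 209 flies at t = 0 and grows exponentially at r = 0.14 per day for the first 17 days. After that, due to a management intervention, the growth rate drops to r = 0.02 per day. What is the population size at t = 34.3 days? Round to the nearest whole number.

3192 flies

Phase 1: N(17) = 209·e^(0.14×17) = 209·e^2.38 = 2258.22.
Phase 2 runs for 34.3 − 17 = 17.3 days at r = 0.02.
N(34.3) = 2258.22·e^(0.02×17.3) = 2258.22·e^0.346 = 3191.78.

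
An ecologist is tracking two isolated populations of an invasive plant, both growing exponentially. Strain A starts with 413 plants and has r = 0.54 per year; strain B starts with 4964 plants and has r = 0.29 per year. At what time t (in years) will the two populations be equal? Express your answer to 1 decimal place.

9.9 years

Set 413·e^(0.54t) = 4964·e^(0.29t).
e^((0.54 − 0.29)t) = 4964/413 → e^(0.25·t) = 12.019.
0.25·t = ln(12.019) = 2.4865, so t = 2.4865/0.25 = 9.9461.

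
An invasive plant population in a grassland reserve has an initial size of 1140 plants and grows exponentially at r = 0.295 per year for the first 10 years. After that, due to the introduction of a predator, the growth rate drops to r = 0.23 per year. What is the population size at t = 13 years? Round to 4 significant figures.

Phase 1: N(10) = 1140·e^(0.295×10) = 1140·e^2.95 = 21780.8.
Phase 2 runs for 13 − 10 = 3 years at r = 0.23.
N(13) = 21780.8·e^(0.23×3) = 21780.8·e^0.69 = 43424.7.

43420 plants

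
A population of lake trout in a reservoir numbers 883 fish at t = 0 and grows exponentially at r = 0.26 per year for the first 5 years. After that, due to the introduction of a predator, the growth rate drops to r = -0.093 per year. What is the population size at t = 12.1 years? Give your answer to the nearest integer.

Phase 1: N(5) = 883·e^(0.26×5) = 883·e^1.3 = 3239.99.
Phase 2 runs for 12.1 − 5 = 7.1 years at r = -0.093.
N(12.1) = 3239.99·e^(-0.093×7.1) = 3239.99·e^-0.6603 = 1674.09.

1674 fish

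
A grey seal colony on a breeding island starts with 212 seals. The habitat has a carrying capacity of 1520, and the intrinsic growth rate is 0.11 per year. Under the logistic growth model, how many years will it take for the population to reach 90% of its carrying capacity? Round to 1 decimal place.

36.5 years

A = (K − N₀)/N₀ = (1520 − 212)/212 = 6.1698.
Solve 1520/(1 + 6.1698·e^(−0.11t)) = 1368: 1 + 6.1698·e^(−0.11t) = 1.1111, so e^(−0.11t) = 0.0180088.
−0.11·t = ln(0.0180088) = -4.0169, so t = 4.0169/0.11 = 36.517.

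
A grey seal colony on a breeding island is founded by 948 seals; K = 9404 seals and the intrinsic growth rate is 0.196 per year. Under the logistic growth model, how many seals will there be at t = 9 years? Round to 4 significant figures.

3719 seals

A = (K − N₀)/N₀ = (9404 − 948)/948 = 8.9198.
N(t) = K/(1 + A·e^(−rt)) = 9404/(1 + 8.9198×e^(−0.196×9)).
e^(−1.764) = 0.17136; denominator = 1 + 8.9198×0.17136 = 2.5285.
N = 9404/2.5285 = 3719.22.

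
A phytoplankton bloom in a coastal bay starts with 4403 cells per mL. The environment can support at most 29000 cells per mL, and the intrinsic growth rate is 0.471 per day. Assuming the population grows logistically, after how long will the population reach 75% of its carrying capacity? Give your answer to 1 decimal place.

A = (K − N₀)/N₀ = (29000 − 4403)/4403 = 5.5864.
Solve 29000/(1 + 5.5864·e^(−0.471t)) = 21750: 1 + 5.5864·e^(−0.471t) = 1.3333, so e^(−0.471t) = 0.0596685.
−0.471·t = ln(0.0596685) = -2.819, so t = 2.819/0.471 = 5.985.

6.0 days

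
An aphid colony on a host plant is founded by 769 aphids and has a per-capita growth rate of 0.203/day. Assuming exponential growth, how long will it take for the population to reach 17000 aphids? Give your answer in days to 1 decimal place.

Set N₀·e^(rt) = 17000: e^(0.203·t) = 17000/769 = 22.107.
0.203·t = ln(22.107) = 3.0959, so t = 3.0959/0.203 = 15.251.

15.3 days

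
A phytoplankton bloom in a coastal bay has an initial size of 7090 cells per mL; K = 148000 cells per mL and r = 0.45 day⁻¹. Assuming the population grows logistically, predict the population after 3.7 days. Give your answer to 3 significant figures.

A = (K − N₀)/N₀ = (148000 − 7090)/7090 = 19.874.
N(t) = K/(1 + A·e^(−rt)) = 148000/(1 + 19.874×e^(−0.45×3.7)).
e^(−1.665) = 0.18919; denominator = 1 + 19.874×0.18919 = 4.7601.
N = 148000/4.7601 = 31092.

31100 cells per mL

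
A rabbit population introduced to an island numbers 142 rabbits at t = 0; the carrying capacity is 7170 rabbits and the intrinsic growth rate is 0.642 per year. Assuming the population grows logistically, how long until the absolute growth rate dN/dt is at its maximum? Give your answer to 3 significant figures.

6.08 years

Logistic growth is fastest at N = K/2 = 3585.
A = (K − N₀)/N₀ = 49.493. Set K/(1 + A·e^(−rt)) = K/2 → A·e^(−rt) = 1.
e^(−0.642t) = 1/49.493 = 0.0202049, so t = ln(49.493)/0.642 = 3.9018/0.642 = 6.0776.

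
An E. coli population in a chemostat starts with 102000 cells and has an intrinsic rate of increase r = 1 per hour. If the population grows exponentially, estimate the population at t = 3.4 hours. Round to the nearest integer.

3056338 cells

N(t) = N₀·e^(rt) = 102000 × e^(1×3.4) = 102000 × e^3.4.
e^3.4 ≈ 29.964, so N ≈ 102000 × 29.964 = 3.056338×10^6.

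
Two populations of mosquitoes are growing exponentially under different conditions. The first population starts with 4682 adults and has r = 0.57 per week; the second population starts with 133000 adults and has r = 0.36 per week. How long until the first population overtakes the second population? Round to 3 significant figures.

15.9 weeks

Set 4682·e^(0.57t) = 133000·e^(0.36t).
e^((0.57 − 0.36)t) = 133000/4682 → e^(0.21·t) = 28.407.
0.21·t = ln(28.407) = 3.3466, so t = 3.3466/0.21 = 15.936.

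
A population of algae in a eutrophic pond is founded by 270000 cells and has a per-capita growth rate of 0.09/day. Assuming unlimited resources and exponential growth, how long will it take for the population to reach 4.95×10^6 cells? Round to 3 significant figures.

Set N₀·e^(rt) = 4.95×10^6: e^(0.09·t) = 4.95×10^6/270000 = 18.333.
0.09·t = ln(18.333) = 2.9087, so t = 2.9087/0.09 = 32.319.

32.3 days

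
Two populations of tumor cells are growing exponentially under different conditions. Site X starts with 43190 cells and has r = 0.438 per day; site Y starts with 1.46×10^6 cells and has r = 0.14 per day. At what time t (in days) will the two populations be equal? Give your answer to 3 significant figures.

Set 43190·e^(0.438t) = 1.46×10^6·e^(0.14t).
e^((0.438 − 0.14)t) = 1.46×10^6/43190 → e^(0.298·t) = 33.804.
0.298·t = ln(33.804) = 3.5206, so t = 3.5206/0.298 = 11.814.

11.8 days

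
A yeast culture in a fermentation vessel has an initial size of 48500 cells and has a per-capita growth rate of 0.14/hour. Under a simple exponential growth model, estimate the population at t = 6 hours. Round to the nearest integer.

N(t) = N₀·e^(rt) = 48500 × e^(0.14×6) = 48500 × e^0.84.
e^0.84 ≈ 2.3164, so N ≈ 48500 × 2.3164 = 112344.

112344 cells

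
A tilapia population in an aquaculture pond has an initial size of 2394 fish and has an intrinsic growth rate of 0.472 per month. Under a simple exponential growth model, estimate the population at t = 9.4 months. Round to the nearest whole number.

N(t) = N₀·e^(rt) = 2394 × e^(0.472×9.4) = 2394 × e^4.437.
e^4.437 ≈ 84.504, so N ≈ 2394 × 84.504 = 202303.

202303 fish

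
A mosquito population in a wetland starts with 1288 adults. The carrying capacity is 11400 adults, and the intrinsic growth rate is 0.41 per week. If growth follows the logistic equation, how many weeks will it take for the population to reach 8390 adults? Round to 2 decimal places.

7.53 weeks

A = (K − N₀)/N₀ = (11400 − 1288)/1288 = 7.8509.
Solve 11400/(1 + 7.8509·e^(−0.41t)) = 8390: 1 + 7.8509·e^(−0.41t) = 1.3588, so e^(−0.41t) = 0.0456965.
−0.41·t = ln(0.0456965) = -3.0857, so t = 3.0857/0.41 = 7.5262.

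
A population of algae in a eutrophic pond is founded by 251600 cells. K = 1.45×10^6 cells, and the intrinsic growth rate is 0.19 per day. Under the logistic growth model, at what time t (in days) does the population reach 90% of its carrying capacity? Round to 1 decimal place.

A = (K − N₀)/N₀ = (1.45×10^6 − 251600)/251600 = 4.7631.
Solve 1.45×10^6/(1 + 4.7631·e^(−0.19t)) = 1.305×10^6: 1 + 4.7631·e^(−0.19t) = 1.1111, so e^(−0.19t) = 0.0233274.
−0.19·t = ln(0.0233274) = -3.7581, so t = 3.7581/0.19 = 19.78.

19.8 days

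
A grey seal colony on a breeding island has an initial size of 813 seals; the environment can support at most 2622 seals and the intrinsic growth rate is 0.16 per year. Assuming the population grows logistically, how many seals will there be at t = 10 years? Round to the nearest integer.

1809 seals

A = (K − N₀)/N₀ = (2622 − 813)/813 = 2.2251.
N(t) = K/(1 + A·e^(−rt)) = 2622/(1 + 2.2251×e^(−0.16×10)).
e^(−1.6) = 0.2019; denominator = 1 + 2.2251×0.2019 = 1.4492.
N = 2622/1.4492 = 1809.23.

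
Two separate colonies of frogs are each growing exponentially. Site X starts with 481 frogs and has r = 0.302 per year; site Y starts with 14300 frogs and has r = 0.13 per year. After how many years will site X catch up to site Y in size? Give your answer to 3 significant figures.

19.7 years

Set 481·e^(0.302t) = 14300·e^(0.13t).
e^((0.302 − 0.13)t) = 14300/481 → e^(0.172·t) = 29.73.
0.172·t = ln(29.73) = 3.3921, so t = 3.3921/0.172 = 19.722.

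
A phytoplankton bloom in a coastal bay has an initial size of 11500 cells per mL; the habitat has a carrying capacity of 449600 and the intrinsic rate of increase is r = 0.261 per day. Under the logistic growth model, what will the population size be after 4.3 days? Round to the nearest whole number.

A = (K − N₀)/N₀ = (449600 − 11500)/11500 = 38.096.
N(t) = K/(1 + A·e^(−rt)) = 449600/(1 + 38.096×e^(−0.261×4.3)).
e^(−1.122) = 0.32553; denominator = 1 + 38.096×0.32553 = 13.401.
N = 449600/13.401 = 33549.

33549 cells per mL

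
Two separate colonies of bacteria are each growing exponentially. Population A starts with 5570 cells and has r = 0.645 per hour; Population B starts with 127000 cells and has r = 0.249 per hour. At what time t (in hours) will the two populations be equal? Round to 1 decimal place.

Set 5570·e^(0.645t) = 127000·e^(0.249t).
e^((0.645 − 0.249)t) = 127000/5570 → e^(0.396·t) = 22.801.
0.396·t = ln(22.801) = 3.1268, so t = 3.1268/0.396 = 7.8959.

7.9 hours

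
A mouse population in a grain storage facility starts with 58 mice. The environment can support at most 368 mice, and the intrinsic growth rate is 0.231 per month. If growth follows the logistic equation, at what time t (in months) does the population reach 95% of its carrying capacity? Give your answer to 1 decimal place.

20.0 months

A = (K − N₀)/N₀ = (368 − 58)/58 = 5.3448.
Solve 368/(1 + 5.3448·e^(−0.231t)) = 349.6: 1 + 5.3448·e^(−0.231t) = 1.0526, so e^(−0.231t) = 0.0098472.
−0.231·t = ln(0.0098472) = -4.6206, so t = 4.6206/0.231 = 20.002.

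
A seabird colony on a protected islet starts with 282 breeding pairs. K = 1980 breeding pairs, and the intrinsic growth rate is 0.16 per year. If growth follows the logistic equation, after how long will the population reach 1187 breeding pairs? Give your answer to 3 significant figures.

A = (K − N₀)/N₀ = (1980 − 282)/282 = 6.0213.
Solve 1980/(1 + 6.0213·e^(−0.16t)) = 1187: 1 + 6.0213·e^(−0.16t) = 1.6681, so e^(−0.16t) = 0.110952.
−0.16·t = ln(0.110952) = -2.1987, so t = 2.1987/0.16 = 13.742.

13.7 years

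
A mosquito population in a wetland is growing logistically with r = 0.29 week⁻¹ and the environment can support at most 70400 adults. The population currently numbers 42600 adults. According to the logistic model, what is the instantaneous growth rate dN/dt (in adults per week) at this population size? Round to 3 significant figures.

4880 adults per week

dN/dt = rN(1 − N/K) = 0.29 × 42600 × (1 − 42600/70400).
1 − 42600/70400 = 0.39489; dN/dt = 0.29 × 42600 × 0.39489 = 4878.4.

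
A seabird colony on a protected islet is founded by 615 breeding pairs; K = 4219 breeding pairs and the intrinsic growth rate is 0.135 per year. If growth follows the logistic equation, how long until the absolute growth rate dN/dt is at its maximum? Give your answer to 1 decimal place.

13.1 years

Logistic growth is fastest at N = K/2 = 2109.5.
A = (K − N₀)/N₀ = 5.8602. Set K/(1 + A·e^(−rt)) = K/2 → A·e^(−rt) = 1.
e^(−0.135t) = 1/5.8602 = 0.170644, so t = ln(5.8602)/0.135 = 1.7682/0.135 = 13.098.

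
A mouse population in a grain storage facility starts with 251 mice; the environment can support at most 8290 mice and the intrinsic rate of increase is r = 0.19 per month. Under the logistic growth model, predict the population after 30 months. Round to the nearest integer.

A = (K − N₀)/N₀ = (8290 − 251)/251 = 32.028.
N(t) = K/(1 + A·e^(−rt)) = 8290/(1 + 32.028×e^(−0.19×30)).
e^(−5.7) = 0.003346; denominator = 1 + 32.028×0.003346 = 1.1072.
N = 8290/1.1072 = 7487.6.

7488 mice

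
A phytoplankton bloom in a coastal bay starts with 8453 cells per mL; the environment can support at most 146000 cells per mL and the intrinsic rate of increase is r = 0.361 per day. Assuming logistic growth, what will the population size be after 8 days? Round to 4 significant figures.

A = (K − N₀)/N₀ = (146000 − 8453)/8453 = 16.272.
N(t) = K/(1 + A·e^(−rt)) = 146000/(1 + 16.272×e^(−0.361×8)).
e^(−2.888) = 0.055687; denominator = 1 + 16.272×0.055687 = 1.9061.
N = 146000/1.9061 = 76594.4.

76590 cells per mL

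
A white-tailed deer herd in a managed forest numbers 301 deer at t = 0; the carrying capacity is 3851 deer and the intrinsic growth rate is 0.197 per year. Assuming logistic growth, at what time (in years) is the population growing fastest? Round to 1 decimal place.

Logistic growth is fastest at N = K/2 = 1925.5.
A = (K − N₀)/N₀ = 11.794. Set K/(1 + A·e^(−rt)) = K/2 → A·e^(−rt) = 1.
e^(−0.197t) = 1/11.794 = 0.0847887, so t = ln(11.794)/0.197 = 2.4676/0.197 = 12.526.

12.5 years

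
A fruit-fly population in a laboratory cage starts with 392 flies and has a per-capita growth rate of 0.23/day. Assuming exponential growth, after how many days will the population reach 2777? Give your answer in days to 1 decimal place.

8.5 days

Set N₀·e^(rt) = 2777: e^(0.23·t) = 2777/392 = 7.0842.
0.23·t = ln(7.0842) = 1.9579, so t = 1.9579/0.23 = 8.5125.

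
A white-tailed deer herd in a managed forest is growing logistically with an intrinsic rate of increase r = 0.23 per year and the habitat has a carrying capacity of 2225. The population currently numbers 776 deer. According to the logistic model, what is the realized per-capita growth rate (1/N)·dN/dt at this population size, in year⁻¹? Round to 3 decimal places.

(1/N)·dN/dt = r(1 − N/K) = 0.23 × (1 − 776/2225).
= 0.23 × 0.65124 = 0.14978.

0.150 per year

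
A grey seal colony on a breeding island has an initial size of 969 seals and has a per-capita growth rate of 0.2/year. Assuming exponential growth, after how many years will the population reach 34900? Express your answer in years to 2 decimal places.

17.92 years

Set N₀·e^(rt) = 34900: e^(0.2·t) = 34900/969 = 36.017.
0.2·t = ln(36.017) = 3.584, so t = 3.584/0.2 = 17.92.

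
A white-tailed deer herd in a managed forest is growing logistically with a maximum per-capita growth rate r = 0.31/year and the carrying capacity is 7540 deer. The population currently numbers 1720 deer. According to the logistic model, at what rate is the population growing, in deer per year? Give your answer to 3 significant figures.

412 deer per year

dN/dt = rN(1 − N/K) = 0.31 × 1720 × (1 − 1720/7540).
1 − 1720/7540 = 0.77188; dN/dt = 0.31 × 1720 × 0.77188 = 411.57.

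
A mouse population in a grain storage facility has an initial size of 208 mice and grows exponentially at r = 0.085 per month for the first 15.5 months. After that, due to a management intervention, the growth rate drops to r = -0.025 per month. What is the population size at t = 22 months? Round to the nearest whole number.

660 mice

Phase 1: N(15.5) = 208·e^(0.085×15.5) = 208·e^1.318 = 776.687.
Phase 2 runs for 22 − 15.5 = 6.5 months at r = -0.025.
N(22) = 776.687·e^(-0.025×6.5) = 776.687·e^-0.1625 = 660.197.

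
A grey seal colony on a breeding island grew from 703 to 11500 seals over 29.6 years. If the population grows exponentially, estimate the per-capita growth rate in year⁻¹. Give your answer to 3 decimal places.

0.094 per year

From N(t) = N₀·e^(rt): e^(r·29.6) = 11500/703 = 16.358.
r·29.6 = ln(16.358) = 2.7947, so r = 2.7947/29.6 = 0.094417.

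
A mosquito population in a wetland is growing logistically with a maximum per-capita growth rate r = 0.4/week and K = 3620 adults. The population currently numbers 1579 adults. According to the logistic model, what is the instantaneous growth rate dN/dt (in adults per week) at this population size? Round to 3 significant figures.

dN/dt = rN(1 − N/K) = 0.4 × 1579 × (1 − 1579/3620).
1 − 1579/3620 = 0.56381; dN/dt = 0.4 × 1579 × 0.56381 = 356.1.

356 adults per week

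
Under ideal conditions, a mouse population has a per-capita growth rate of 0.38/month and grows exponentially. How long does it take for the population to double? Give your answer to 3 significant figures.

1.82 months

Doubling time t_d = ln(2)/r = 0.6931/0.38 = 1.8241.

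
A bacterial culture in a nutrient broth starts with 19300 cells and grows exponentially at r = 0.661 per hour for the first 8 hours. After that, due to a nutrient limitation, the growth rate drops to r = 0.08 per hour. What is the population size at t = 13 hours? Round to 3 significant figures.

5700000 cells

Phase 1: N(8) = 19300·e^(0.661×8) = 19300·e^5.288 = 3.82038×10^6.
Phase 2 runs for 13 − 8 = 5 hours at r = 0.08.
N(13) = 3.82038×10^6·e^(0.08×5) = 3.82038×10^6·e^0.4 = 5.699337×10^6.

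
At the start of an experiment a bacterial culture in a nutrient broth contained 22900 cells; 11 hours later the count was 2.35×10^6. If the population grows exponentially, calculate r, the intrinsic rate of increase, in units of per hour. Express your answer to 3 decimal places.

0.421 per hour

From N(t) = N₀·e^(rt): e^(r·11) = 2.35×10^6/22900 = 102.62.
r·11 = ln(102.62) = 4.631, so r = 4.631/11 = 0.421.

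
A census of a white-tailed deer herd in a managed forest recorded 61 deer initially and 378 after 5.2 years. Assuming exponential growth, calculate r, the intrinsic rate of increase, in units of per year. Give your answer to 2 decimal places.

From N(t) = N₀·e^(rt): e^(r·5.2) = 378/61 = 6.1967.
r·5.2 = ln(6.1967) = 1.824, so r = 1.824/5.2 = 0.35077.

0.35 per year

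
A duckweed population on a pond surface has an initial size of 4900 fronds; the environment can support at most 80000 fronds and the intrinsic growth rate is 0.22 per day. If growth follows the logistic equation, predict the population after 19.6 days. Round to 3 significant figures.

66400 fronds

A = (K − N₀)/N₀ = (80000 − 4900)/4900 = 15.327.
N(t) = K/(1 + A·e^(−rt)) = 80000/(1 + 15.327×e^(−0.22×19.6)).
e^(−4.312) = 0.013407; denominator = 1 + 15.327×0.013407 = 1.2055.
N = 80000/1.2055 = 66363.7.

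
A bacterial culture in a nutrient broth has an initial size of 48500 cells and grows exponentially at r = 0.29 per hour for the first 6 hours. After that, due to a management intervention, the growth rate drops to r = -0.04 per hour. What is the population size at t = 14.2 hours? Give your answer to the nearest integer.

199052 cells

Phase 1: N(6) = 48500·e^(0.29×6) = 48500·e^1.74 = 276321.
Phase 2 runs for 14.2 − 6 = 8.2 hours at r = -0.04.
N(14.2) = 276321·e^(-0.04×8.2) = 276321·e^-0.328 = 199052.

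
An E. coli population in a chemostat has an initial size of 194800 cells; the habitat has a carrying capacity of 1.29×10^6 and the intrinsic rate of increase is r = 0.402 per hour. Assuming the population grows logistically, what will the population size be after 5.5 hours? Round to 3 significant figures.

798000 cells

A = (K − N₀)/N₀ = (1.29×10^6 − 194800)/194800 = 5.6222.
N(t) = K/(1 + A·e^(−rt)) = 1.29×10^6/(1 + 5.6222×e^(−0.402×5.5)).
e^(−2.211) = 0.10959; denominator = 1 + 5.6222×0.10959 = 1.6161.
N = 1.29×10^6/1.6161 = 798198.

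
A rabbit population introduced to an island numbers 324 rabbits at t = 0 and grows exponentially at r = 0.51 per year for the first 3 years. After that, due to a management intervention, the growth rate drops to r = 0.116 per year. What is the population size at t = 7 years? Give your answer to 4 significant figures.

Phase 1: N(3) = 324·e^(0.51×3) = 324·e^1.53 = 1496.29.
Phase 2 runs for 7 − 3 = 4 years at r = 0.116.
N(7) = 1496.29·e^(0.116×4) = 1496.29·e^0.464 = 2379.73.

2380 rabbits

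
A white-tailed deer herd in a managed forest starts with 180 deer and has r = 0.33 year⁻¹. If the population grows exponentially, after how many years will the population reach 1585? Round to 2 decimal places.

Set N₀·e^(rt) = 1585: e^(0.33·t) = 1585/180 = 8.8056.
0.33·t = ln(8.8056) = 2.1754, so t = 2.1754/0.33 = 6.5921.

6.59 years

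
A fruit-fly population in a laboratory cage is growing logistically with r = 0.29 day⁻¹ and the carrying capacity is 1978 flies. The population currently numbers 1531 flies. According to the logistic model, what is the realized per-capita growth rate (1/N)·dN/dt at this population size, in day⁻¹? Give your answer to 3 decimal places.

(1/N)·dN/dt = r(1 − N/K) = 0.29 × (1 − 1531/1978).
= 0.29 × 0.22599 = 0.065536.

0.066 per day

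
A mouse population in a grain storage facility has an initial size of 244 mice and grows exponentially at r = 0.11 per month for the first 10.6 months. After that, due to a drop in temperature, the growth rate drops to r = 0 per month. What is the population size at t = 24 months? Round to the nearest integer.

783 mice

Phase 1: N(10.6) = 244·e^(0.11×10.6) = 244·e^1.166 = 783.028.
Phase 2 runs for 24 − 10.6 = 13.4 months at r = 0.
N(24) = 783.028·e^(0×13.4) = 783.028·e^-0 = 783.028.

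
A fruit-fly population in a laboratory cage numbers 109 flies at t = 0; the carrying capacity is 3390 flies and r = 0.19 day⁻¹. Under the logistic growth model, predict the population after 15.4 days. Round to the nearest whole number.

A = (K − N₀)/N₀ = (3390 − 109)/109 = 30.101.
N(t) = K/(1 + A·e^(−rt)) = 3390/(1 + 30.101×e^(−0.19×15.4)).
e^(−2.926) = 0.053611; denominator = 1 + 30.101×0.053611 = 2.6137.
N = 3390/2.6137 = 1296.99.

1297 flies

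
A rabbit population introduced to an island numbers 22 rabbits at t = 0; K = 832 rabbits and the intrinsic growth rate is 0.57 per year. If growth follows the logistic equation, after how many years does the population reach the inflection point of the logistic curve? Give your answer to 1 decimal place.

Logistic growth is fastest at N = K/2 = 416.
A = (K − N₀)/N₀ = 36.818. Set K/(1 + A·e^(−rt)) = K/2 → A·e^(−rt) = 1.
e^(−0.57t) = 1/36.818 = 0.0271605, so t = ln(36.818)/0.57 = 3.606/0.57 = 6.3263.

6.3 years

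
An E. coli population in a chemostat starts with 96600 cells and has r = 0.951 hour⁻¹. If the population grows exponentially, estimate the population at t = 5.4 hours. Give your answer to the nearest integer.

16415458 cells

N(t) = N₀·e^(rt) = 96600 × e^(0.951×5.4) = 96600 × e^5.135.
e^5.135 ≈ 169.93, so N ≈ 96600 × 169.93 = 1.641546×10^7.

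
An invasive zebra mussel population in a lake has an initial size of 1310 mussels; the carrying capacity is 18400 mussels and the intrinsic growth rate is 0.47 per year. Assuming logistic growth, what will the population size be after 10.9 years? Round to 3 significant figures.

17100 mussels

A = (K − N₀)/N₀ = (18400 − 1310)/1310 = 13.046.
N(t) = K/(1 + A·e^(−rt)) = 18400/(1 + 13.046×e^(−0.47×10.9)).
e^(−5.123) = 0.0059581; denominator = 1 + 13.046×0.0059581 = 1.0777.
N = 18400/1.0777 = 17072.9.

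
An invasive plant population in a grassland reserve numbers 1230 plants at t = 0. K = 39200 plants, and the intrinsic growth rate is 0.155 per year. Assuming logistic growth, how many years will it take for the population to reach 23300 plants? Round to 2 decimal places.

A = (K − N₀)/N₀ = (39200 − 1230)/1230 = 30.87.
Solve 39200/(1 + 30.87·e^(−0.155t)) = 23300: 1 + 30.87·e^(−0.155t) = 1.6824, so e^(−0.155t) = 0.0221058.
−0.155·t = ln(0.0221058) = -3.8119, so t = 3.8119/0.155 = 24.593.

24.59 years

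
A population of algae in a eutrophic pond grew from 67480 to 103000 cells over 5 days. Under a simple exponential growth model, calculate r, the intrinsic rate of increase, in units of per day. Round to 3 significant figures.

From N(t) = N₀·e^(rt): e^(r·5) = 103000/67480 = 1.5264.
r·5 = ln(1.5264) = 0.4229, so r = 0.4229/5 = 0.08458.

0.0846 per day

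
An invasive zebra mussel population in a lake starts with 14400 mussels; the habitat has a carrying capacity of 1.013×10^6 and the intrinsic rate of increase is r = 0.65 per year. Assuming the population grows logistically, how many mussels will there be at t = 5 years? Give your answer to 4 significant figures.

A = (K − N₀)/N₀ = (1.013×10^6 − 14400)/14400 = 69.347.
N(t) = K/(1 + A·e^(−rt)) = 1.013×10^6/(1 + 69.347×e^(−0.65×5)).
e^(−3.25) = 0.038774; denominator = 1 + 69.347×0.038774 = 3.6889.
N = 1.013×10^6/3.6889 = 274609.

274600 mussels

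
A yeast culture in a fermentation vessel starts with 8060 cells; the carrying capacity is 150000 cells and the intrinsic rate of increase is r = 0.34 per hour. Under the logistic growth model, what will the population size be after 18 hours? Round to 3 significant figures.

A = (K − N₀)/N₀ = (150000 − 8060)/8060 = 17.61.
N(t) = K/(1 + A·e^(−rt)) = 150000/(1 + 17.61×e^(−0.34×18)).
e^(−6.12) = 0.0021985; denominator = 1 + 17.61×0.0021985 = 1.0387.
N = 150000/1.0387 = 144409.

144000 cells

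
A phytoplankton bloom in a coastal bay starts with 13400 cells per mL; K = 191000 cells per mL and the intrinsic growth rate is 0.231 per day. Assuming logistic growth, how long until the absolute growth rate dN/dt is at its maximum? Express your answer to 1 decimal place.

Logistic growth is fastest at N = K/2 = 95500.
A = (K − N₀)/N₀ = 13.254. Set K/(1 + A·e^(−rt)) = K/2 → A·e^(−rt) = 1.
e^(−0.231t) = 1/13.254 = 0.0754505, so t = ln(13.254)/0.231 = 2.5843/0.231 = 11.187.

11.2 days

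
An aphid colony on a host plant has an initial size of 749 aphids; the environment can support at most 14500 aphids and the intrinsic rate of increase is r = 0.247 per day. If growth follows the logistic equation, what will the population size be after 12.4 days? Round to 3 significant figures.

7800 aphids

A = (K − N₀)/N₀ = (14500 − 749)/749 = 18.359.
N(t) = K/(1 + A·e^(−rt)) = 14500/(1 + 18.359×e^(−0.247×12.4)).
e^(−3.063) = 0.046757; denominator = 1 + 18.359×0.046757 = 1.8584.
N = 14500/1.8584 = 7802.36.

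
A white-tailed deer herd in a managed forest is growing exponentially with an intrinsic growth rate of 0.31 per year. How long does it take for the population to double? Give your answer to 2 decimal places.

Doubling time t_d = ln(2)/r = 0.6931/0.31 = 2.236.

2.24 years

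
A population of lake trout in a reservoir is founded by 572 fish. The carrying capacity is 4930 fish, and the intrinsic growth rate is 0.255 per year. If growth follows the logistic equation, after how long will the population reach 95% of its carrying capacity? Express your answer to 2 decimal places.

19.51 years

A = (K − N₀)/N₀ = (4930 − 572)/572 = 7.6189.
Solve 4930/(1 + 7.6189·e^(−0.255t)) = 4683.5: 1 + 7.6189·e^(−0.255t) = 1.0526, so e^(−0.255t) = 0.00690805.
−0.255·t = ln(0.00690805) = -4.9751, so t = 4.9751/0.255 = 19.51.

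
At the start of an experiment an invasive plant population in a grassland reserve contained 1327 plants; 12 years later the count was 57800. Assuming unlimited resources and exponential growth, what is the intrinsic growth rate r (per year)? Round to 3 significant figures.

0.315 per year

From N(t) = N₀·e^(rt): e^(r·12) = 57800/1327 = 43.557.
r·12 = ln(43.557) = 3.7741, so r = 3.7741/12 = 0.31451.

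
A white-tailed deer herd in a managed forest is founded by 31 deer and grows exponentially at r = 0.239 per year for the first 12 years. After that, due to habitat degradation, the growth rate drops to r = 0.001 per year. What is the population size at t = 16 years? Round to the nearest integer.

Phase 1: N(12) = 31·e^(0.239×12) = 31·e^2.868 = 545.655.
Phase 2 runs for 16 − 12 = 4 years at r = 0.001.
N(16) = 545.655·e^(0.001×4) = 545.655·e^0.004 = 547.842.

548 deer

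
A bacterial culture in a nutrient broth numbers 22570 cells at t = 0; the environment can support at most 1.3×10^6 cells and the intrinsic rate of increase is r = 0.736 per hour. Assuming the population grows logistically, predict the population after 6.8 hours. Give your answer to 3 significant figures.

A = (K − N₀)/N₀ = (1.3×10^6 − 22570)/22570 = 56.599.
N(t) = K/(1 + A·e^(−rt)) = 1.3×10^6/(1 + 56.599×e^(−0.736×6.8)).
e^(−5.005) = 0.0067057; denominator = 1 + 56.599×0.0067057 = 1.3795.
N = 1.3×10^6/1.3795 = 942348.

942000 cells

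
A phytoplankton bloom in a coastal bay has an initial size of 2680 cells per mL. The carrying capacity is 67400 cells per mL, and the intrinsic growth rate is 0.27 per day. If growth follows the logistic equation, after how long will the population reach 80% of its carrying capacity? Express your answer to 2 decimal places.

A = (K − N₀)/N₀ = (67400 − 2680)/2680 = 24.149.
Solve 67400/(1 + 24.149·e^(−0.27t)) = 53920: 1 + 24.149·e^(−0.27t) = 1.25, so e^(−0.27t) = 0.0103523.
−0.27·t = ln(0.0103523) = -4.5705, so t = 4.5705/0.27 = 16.928.

16.93 days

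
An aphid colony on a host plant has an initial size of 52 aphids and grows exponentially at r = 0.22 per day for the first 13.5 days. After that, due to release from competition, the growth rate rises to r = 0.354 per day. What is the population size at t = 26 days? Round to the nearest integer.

Phase 1: N(13.5) = 52·e^(0.22×13.5) = 52·e^2.97 = 1013.58.
Phase 2 runs for 26 − 13.5 = 12.5 days at r = 0.354.
N(26) = 1013.58·e^(0.354×12.5) = 1013.58·e^4.425 = 84646.9.

84647 aphids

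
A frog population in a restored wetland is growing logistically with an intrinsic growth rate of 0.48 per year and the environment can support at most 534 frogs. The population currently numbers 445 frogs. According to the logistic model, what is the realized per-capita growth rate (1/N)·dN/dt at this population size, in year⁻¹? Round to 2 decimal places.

0.08 per year

(1/N)·dN/dt = r(1 − N/K) = 0.48 × (1 − 445/534).
= 0.48 × 0.16667 = 0.08.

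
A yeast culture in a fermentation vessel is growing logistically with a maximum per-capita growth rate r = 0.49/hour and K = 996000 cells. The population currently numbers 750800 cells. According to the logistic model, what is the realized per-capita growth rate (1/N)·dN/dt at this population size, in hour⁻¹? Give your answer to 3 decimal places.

0.121 per hour

(1/N)·dN/dt = r(1 − N/K) = 0.49 × (1 − 750800/996000).
= 0.49 × 0.24618 = 0.12063.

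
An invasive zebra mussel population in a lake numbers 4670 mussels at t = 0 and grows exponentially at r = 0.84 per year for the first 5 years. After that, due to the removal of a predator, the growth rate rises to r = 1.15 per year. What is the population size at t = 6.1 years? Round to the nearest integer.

1103408 mussels

Phase 1: N(5) = 4670·e^(0.84×5) = 4670·e^4.2 = 311425.
Phase 2 runs for 6.1 − 5 = 1.1 years at r = 1.15.
N(6.1) = 311425·e^(1.15×1.1) = 311425·e^1.265 = 1.103408×10^6.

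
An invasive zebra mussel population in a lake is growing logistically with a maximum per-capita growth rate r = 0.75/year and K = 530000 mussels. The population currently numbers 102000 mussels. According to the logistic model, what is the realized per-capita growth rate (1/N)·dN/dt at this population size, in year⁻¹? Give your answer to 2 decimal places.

(1/N)·dN/dt = r(1 − N/K) = 0.75 × (1 − 102000/530000).
= 0.75 × 0.80755 = 0.60566.

0.61 per year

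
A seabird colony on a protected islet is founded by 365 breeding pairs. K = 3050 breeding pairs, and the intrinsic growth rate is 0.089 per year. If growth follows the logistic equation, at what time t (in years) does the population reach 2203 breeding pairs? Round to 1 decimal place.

33.2 years

A = (K − N₀)/N₀ = (3050 − 365)/365 = 7.3562.
Solve 3050/(1 + 7.3562·e^(−0.089t)) = 2203: 1 + 7.3562·e^(−0.089t) = 1.3845, so e^(−0.089t) = 0.0522658.
−0.089·t = ln(0.0522658) = -2.9514, so t = 2.9514/0.089 = 33.162.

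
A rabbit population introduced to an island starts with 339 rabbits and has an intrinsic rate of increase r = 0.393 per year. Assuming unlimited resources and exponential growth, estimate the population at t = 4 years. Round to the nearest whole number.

1633 rabbits

N(t) = N₀·e^(rt) = 339 × e^(0.393×4) = 339 × e^1.572.
e^1.572 ≈ 4.8163, so N ≈ 339 × 4.8163 = 1632.72.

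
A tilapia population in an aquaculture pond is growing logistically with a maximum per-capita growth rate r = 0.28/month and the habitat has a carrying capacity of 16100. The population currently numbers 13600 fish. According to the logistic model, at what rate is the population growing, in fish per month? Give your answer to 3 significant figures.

dN/dt = rN(1 − N/K) = 0.28 × 13600 × (1 − 13600/16100).
1 − 13600/16100 = 0.15528; dN/dt = 0.28 × 13600 × 0.15528 = 591.3.

591 fish per month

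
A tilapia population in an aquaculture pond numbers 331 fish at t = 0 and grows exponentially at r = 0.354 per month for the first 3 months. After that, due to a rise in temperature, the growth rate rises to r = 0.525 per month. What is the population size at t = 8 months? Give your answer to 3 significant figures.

Phase 1: N(3) = 331·e^(0.354×3) = 331·e^1.062 = 957.301.
Phase 2 runs for 8 − 3 = 5 months at r = 0.525.
N(8) = 957.301·e^(0.525×5) = 957.301·e^2.625 = 13215.1.

13200 fish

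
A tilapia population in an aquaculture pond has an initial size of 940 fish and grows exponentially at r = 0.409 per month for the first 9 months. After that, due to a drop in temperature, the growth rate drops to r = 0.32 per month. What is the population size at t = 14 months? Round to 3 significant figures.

185000 fish

Phase 1: N(9) = 940·e^(0.409×9) = 940·e^3.681 = 37304.9.
Phase 2 runs for 14 − 9 = 5 months at r = 0.32.
N(14) = 37304.9·e^(0.32×5) = 37304.9·e^1.6 = 184772.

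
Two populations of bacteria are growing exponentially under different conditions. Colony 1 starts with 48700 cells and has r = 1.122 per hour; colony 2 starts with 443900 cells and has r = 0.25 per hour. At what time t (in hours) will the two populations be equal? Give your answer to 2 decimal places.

2.53 hours

Set 48700·e^(1.122t) = 443900·e^(0.25t).
e^((1.122 − 0.25)t) = 443900/48700 → e^(0.872·t) = 9.115.
0.872·t = ln(9.115) = 2.2099, so t = 2.2099/0.872 = 2.5343.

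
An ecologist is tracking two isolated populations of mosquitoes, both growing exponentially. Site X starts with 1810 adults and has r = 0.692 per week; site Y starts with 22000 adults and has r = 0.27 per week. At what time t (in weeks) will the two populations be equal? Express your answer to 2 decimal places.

5.92 weeks

Set 1810·e^(0.692t) = 22000·e^(0.27t).
e^((0.692 − 0.27)t) = 22000/1810 → e^(0.422·t) = 12.155.
0.422·t = ln(12.155) = 2.4977, so t = 2.4977/0.422 = 5.9188.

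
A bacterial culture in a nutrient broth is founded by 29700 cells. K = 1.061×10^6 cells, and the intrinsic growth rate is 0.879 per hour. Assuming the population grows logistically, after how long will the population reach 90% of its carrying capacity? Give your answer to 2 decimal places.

A = (K − N₀)/N₀ = (1.061×10^6 − 29700)/29700 = 34.724.
Solve 1.061×10^6/(1 + 34.724·e^(−0.879t)) = 954900: 1 + 34.724·e^(−0.879t) = 1.1111, so e^(−0.879t) = 0.00319984.
−0.879·t = ln(0.00319984) = -5.7447, so t = 5.7447/0.879 = 6.5354.

6.54 hours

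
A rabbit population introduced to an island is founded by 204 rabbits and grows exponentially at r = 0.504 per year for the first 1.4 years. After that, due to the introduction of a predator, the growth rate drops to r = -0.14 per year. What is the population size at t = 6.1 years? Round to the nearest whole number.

214 rabbits

Phase 1: N(1.4) = 204·e^(0.504×1.4) = 204·e^0.7056 = 413.113.
Phase 2 runs for 6.1 − 1.4 = 4.7 years at r = -0.14.
N(6.1) = 413.113·e^(-0.14×4.7) = 413.113·e^-0.658 = 213.945.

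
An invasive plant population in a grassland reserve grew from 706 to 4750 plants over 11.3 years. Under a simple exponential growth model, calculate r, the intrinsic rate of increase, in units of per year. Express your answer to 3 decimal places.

0.169 per year

From N(t) = N₀·e^(rt): e^(r·11.3) = 4750/706 = 6.728.
r·11.3 = ln(6.728) = 1.9063, so r = 1.9063/11.3 = 0.1687.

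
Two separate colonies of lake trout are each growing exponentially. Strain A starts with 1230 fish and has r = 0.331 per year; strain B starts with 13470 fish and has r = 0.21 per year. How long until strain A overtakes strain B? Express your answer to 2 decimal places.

19.78 years

Set 1230·e^(0.331t) = 13470·e^(0.21t).
e^((0.331 − 0.21)t) = 13470/1230 → e^(0.121·t) = 10.951.
0.121·t = ln(10.951) = 2.3935, so t = 2.3935/0.121 = 19.781.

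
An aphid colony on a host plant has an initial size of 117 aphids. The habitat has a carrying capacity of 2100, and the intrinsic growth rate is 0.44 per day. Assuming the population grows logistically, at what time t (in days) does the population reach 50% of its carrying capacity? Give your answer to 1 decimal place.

6.4 days

A = (K − N₀)/N₀ = (2100 − 117)/117 = 16.949.
Solve 2100/(1 + 16.949·e^(−0.44t)) = 1050: 1 + 16.949·e^(−0.44t) = 2, so e^(−0.44t) = 0.0590015.
−0.44·t = ln(0.0590015) = -2.8302, so t = 2.8302/0.44 = 6.4323.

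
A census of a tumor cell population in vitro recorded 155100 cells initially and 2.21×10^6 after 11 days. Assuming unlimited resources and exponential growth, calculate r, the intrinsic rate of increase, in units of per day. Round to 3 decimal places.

0.242 per day

From N(t) = N₀·e^(rt): e^(r·11) = 2.21×10^6/155100 = 14.249.
r·11 = ln(14.249) = 2.6567, so r = 2.6567/11 = 0.24152.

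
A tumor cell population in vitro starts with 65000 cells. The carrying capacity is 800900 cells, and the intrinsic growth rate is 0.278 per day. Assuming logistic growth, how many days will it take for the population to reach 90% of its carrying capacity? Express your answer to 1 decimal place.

A = (K − N₀)/N₀ = (800900 − 65000)/65000 = 11.322.
Solve 800900/(1 + 11.322·e^(−0.278t)) = 720810: 1 + 11.322·e^(−0.278t) = 1.1111, so e^(−0.278t) = 0.00981414.
−0.278·t = ln(0.00981414) = -4.6239, so t = 4.6239/0.278 = 16.633.

16.6 days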